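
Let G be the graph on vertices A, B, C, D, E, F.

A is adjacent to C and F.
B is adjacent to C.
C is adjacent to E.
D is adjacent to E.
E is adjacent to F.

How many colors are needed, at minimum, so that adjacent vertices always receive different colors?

2

D and E are adjacent, so at least 2 colors are needed.
2 colors suffice: color 1 → {C, D, F}; color 2 → {A, B, E}. Every edge joins two different colors.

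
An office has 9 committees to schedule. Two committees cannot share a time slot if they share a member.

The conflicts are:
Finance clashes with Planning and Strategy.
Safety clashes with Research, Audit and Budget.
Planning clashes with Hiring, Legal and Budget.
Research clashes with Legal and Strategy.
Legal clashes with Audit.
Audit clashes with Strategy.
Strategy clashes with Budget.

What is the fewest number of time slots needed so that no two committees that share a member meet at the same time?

3

The cycle Planning-Legal-Research-Strategy-Finance-Planning has odd length 5, so it cannot be 2-colored; at least 3 time slots are needed.
A valid assignment using 3 time slots: Finance=2, Safety=1, Planning=1, Research=2, Hiring=2, Legal=3, Audit=2, Strategy=1, Budget=2. Every pair that conflicts lands in different time slots.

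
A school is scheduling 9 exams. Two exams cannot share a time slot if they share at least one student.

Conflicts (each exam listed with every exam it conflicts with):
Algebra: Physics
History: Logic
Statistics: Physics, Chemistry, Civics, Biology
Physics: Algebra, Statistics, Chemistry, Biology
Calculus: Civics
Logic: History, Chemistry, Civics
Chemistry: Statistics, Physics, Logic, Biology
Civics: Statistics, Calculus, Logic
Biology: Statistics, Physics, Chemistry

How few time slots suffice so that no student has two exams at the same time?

4

Statistics, Physics, Chemistry, Biology pairwise conflict, so at least 4 time slots are needed.
Using 4 time slots: Algebra=2, History=1, Statistics=3, Physics=1, Calculus=2, Logic=3, Chemistry=2, Civics=1, Biology=4. Every pair that conflicts lands in different time slots.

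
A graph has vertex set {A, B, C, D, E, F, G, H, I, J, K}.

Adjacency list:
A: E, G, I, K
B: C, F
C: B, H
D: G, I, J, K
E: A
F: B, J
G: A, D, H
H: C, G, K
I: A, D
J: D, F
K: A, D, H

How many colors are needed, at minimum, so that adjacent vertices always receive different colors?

The cycle H-C-B-F-J-D-G-H has odd length 7, so it cannot be 2-colored; at least 3 colors are needed.
One proper 3-coloring: A=1, B=2, C=3, D=1, E=2, F=1, G=2, H=1, I=2, J=2, K=2. No two adjacent vertices share a color.

3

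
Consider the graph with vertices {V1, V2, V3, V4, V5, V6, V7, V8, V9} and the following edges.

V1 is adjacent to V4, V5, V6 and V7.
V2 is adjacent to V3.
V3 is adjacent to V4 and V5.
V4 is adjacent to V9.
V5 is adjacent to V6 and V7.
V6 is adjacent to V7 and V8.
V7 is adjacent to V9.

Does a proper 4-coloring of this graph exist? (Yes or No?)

The chromatic number is 4. V1, V5, V6, V7 are pairwise adjacent (a clique of size 4), so at least 4 colors are needed.
4 colors suffice: color red → {V1, V3, V8, V9}; color blue → {V2, V4, V6}; color green → {V7}; color yellow → {V5}.
That is already a proper 4-coloring.

Yes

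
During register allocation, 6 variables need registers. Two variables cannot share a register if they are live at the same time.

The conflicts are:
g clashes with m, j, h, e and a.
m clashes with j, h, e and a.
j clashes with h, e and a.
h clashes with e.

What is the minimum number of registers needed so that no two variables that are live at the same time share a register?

5

g, m, j, h, e pairwise conflict, so at least 5 registers are needed.
5 registers suffice: g=3, m=1, j=2, h=4, e=5, a=4. Each listed conflict is separated.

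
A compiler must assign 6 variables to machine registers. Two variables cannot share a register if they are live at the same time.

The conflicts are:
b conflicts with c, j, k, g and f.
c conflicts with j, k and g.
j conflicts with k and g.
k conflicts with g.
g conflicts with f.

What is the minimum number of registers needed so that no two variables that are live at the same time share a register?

5

b, c, j, k, g all conflict with each other, so at least 5 registers are needed.
A valid assignment using 5 registers: b=1, c=4, j=3, k=5, g=2, f=3. No two conflicting variables share a register.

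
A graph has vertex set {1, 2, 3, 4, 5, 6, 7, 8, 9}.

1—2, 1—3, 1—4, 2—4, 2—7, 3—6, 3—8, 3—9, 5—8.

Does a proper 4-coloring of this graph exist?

The chromatic number is 3. 1, 2, 4 are mutually adjacent, so at least 3 colors are needed.
3 colors suffice: color a → {2, 3, 5}; color b → {1, 6, 7, 8, 9}; color c → {4}.
Since 4 ≥ 3, a proper 4-coloring certainly exists.

Yes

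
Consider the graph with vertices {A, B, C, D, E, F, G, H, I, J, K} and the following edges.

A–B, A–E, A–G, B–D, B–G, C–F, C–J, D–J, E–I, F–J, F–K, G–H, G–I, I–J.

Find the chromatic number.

3

A, B, G are pairwise adjacent, so at least 3 colors are needed.
One proper 3-coloring: A=green, B=blue, C=green, D=green, E=red, F=blue, G=red, H=blue, I=blue, J=red, K=red. No two adjacent vertices share a color.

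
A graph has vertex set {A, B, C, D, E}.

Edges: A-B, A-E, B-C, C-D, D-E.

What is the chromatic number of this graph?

3

The cycle D-E-A-B-C-D has odd length 5, so it cannot be 2-colored; at least 3 colors are needed.
3 colors suffice: color red → {A, C}; color blue → {B, E}; color green → {D}. Each edge has distinct colors on its endpoints.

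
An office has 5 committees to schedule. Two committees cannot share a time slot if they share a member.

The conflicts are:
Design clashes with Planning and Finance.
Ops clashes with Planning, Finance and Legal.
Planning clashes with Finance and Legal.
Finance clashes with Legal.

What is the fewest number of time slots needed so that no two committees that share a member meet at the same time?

4

Ops, Planning, Finance, Legal pairwise conflict, so at least 4 time slots are needed.
A valid assignment using 4 time slots: Design=3, Ops=3, Planning=1, Finance=2, Legal=4. No two conflicting committees share a time slot.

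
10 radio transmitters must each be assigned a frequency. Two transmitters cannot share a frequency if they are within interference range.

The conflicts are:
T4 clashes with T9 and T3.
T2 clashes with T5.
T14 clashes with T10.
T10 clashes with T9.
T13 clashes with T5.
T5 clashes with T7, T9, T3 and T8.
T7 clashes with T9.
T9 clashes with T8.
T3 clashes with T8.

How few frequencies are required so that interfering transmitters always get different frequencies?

3

T5, T9, T8 are mutually in conflict, so at least 3 frequencies are needed.
3 frequencies suffice: frequency 1 → {T4, T10, T5}; frequency 2 → {T2, T14, T13, T9, T3}; frequency 3 → {T7, T8}. Every pair that conflicts lands in different frequencies.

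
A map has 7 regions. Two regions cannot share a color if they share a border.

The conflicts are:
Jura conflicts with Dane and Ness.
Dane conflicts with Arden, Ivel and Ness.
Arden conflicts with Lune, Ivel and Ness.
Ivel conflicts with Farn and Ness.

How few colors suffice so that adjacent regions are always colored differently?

4

Dane, Arden, Ivel, Ness pairwise conflict, so at least 4 colors are needed.
4 colors suffice: color 1 → {Dane, Lune, Farn}; color 2 → {Jura, Arden}; color 3 → {Ivel}; color 4 → {Ness}. Every pair that conflicts lands in different colors.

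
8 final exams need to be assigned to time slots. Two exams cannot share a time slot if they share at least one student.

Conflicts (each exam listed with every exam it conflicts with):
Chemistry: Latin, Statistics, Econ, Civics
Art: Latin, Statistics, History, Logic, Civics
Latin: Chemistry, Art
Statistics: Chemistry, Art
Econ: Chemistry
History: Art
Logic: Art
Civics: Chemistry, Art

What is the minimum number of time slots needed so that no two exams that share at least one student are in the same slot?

2

Art and Latin conflict, so at least 2 time slots are needed.
2 time slots suffice: time slot 1 → {Chemistry, Art}; time slot 2 → {Latin, Statistics, Econ, History, Logic, Civics}. Every pair that conflicts lands in different time slots.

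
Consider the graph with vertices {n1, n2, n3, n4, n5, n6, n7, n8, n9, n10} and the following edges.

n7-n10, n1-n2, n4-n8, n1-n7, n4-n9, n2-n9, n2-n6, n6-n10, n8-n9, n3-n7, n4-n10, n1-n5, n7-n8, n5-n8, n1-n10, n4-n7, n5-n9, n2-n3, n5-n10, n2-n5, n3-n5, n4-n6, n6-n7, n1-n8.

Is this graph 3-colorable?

n4, n6, n7, n10 are mutually adjacent (a clique of size 4), so at least 4 colors are needed.
So 3 colors are not enough.

No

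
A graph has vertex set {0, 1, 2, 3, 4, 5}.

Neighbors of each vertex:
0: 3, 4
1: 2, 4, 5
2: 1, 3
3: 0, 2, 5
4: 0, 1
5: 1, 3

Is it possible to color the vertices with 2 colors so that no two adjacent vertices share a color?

No

The cycle 3-0-4-1-5-3 has odd length 5, so it cannot be 2-colored; at least 3 colors are needed.
So 2 colors are not enough.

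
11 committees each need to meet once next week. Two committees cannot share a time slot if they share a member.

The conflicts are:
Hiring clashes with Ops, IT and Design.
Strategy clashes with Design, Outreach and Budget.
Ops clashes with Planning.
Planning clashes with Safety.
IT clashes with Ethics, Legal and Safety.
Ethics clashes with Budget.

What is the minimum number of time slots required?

The cycle Planning-Ops-Hiring-IT-Safety-Planning has odd length 5, so it cannot be 2-colored; at least 3 time slots are needed.
3 time slots suffice: Hiring=2, Strategy=1, Ops=1, Planning=3, IT=1, Ethics=2, Legal=2, Safety=2, Design=3, Outreach=2, Budget=3. Each listed conflict is separated.

3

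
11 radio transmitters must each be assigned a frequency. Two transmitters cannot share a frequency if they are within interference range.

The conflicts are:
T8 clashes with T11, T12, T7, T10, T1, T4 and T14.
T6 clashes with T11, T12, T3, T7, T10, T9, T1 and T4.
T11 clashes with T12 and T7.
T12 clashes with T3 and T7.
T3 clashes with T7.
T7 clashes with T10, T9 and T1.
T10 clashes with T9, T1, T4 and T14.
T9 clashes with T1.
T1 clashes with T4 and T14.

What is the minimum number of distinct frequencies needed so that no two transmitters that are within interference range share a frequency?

T6, T7, T10, T9, T1 all conflict with each other, so at least 5 frequencies are needed.
5 frequencies suffice: T8=2, T6=2, T11=4, T12=3, T3=4, T7=1, T10=3, T9=5, T1=4, T4=1, T14=1. Each listed conflict is separated.

5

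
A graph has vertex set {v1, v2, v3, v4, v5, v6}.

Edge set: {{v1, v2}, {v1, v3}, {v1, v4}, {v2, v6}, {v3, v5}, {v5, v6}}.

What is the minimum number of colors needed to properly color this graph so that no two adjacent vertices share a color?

The cycle v5-v3-v1-v2-v6-v5 has odd length 5, so it cannot be 2-colored; at least 3 colors are needed.
3 colors suffice: color 1 → {v1, v5}; color 2 → {v2, v3, v4}; color 3 → {v6}. Each edge has distinct colors on its endpoints.

3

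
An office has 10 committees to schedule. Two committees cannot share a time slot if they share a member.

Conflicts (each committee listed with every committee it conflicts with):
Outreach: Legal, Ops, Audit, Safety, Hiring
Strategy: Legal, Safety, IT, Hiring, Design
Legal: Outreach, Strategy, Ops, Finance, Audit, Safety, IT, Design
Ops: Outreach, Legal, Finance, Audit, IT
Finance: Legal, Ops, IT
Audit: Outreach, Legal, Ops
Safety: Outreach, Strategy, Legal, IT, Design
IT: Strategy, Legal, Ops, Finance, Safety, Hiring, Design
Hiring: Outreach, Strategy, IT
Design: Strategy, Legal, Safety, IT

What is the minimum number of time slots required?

5

Strategy, Legal, Safety, IT, Design all conflict with each other, so at least 5 time slots are needed.
5 time slots suffice: time slot 1 → {Legal, Hiring}; time slot 2 → {Outreach, IT}; time slot 3 → {Strategy, Ops}; time slot 4 → {Finance, Audit, Safety}; time slot 5 → {Design}. No two conflicting committees share a time slot.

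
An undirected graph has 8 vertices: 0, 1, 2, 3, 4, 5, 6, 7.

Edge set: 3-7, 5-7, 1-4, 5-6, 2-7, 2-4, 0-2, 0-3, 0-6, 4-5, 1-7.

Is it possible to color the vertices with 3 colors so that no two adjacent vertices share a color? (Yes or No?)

Yes

The chromatic number is 3. The cycle 0-2-4-5-6-0 has odd length 5, so it cannot be 2-colored; at least 3 colors are needed.
3 colors suffice: color a → {0, 4, 7}; color b → {1, 2, 3, 5}; color c → {6}.
That is already a proper 3-coloring.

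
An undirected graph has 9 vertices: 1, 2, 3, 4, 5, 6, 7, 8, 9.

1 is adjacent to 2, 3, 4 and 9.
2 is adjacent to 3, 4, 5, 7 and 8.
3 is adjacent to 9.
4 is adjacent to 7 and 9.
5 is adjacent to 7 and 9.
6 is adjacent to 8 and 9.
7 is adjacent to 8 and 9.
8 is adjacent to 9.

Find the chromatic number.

2, 4, 7 form a triangle, so at least 3 colors are needed.
3 colors suffice: color a → {2, 9}; color b → {1, 6, 7}; color c → {3, 4, 5, 8}. Each edge has distinct colors on its endpoints.

3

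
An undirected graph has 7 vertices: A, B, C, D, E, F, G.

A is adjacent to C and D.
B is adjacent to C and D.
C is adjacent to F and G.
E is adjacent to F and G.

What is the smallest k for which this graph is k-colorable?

2

B and D are adjacent, so at least 2 colors are needed.
One proper 2-coloring: A=blue, B=blue, C=red, D=red, E=red, F=blue, G=blue. No two adjacent vertices share a color.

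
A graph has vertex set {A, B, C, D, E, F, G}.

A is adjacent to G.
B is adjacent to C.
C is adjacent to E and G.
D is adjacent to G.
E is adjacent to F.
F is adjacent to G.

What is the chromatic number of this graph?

2

B and C are adjacent, so at least 2 colors are needed.
One proper 2-coloring: A=2, B=1, C=2, D=2, E=1, F=2, G=1. Every edge joins two different colors.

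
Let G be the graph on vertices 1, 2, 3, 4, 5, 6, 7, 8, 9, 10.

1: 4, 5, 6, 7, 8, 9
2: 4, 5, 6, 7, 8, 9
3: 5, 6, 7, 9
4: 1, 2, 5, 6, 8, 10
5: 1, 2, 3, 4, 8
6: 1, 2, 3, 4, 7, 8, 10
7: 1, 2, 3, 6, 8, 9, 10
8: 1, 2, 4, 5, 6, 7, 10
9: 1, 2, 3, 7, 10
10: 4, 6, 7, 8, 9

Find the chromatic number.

2, 6, 7, 8 form a clique, so at least 4 colors are needed.
A valid assignment using 4 colors: 1=d, 2=d, 3=d, 4=a, 5=c, 6=c, 7=a, 8=b, 9=b, 10=d. No two adjacent vertices share a color.

4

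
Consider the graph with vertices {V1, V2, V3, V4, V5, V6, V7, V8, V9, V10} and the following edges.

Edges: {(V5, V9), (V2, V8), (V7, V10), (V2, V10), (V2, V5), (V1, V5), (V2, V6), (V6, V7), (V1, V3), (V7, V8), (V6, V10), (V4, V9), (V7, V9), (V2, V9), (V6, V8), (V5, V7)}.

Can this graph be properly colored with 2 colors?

No

V6, V7, V8 form a triangle, so at least 3 colors are needed.
So 2 colors are not enough.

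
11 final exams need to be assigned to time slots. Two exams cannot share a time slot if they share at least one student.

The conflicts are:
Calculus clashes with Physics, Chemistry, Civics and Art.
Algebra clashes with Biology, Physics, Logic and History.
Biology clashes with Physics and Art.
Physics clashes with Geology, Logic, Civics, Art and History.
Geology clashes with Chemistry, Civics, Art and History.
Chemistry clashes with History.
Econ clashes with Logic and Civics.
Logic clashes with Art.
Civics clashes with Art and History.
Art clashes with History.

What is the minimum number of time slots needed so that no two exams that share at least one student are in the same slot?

5

Physics, Geology, Civics, Art, History are mutually in conflict, so at least 5 time slots are needed.
5 time slots suffice: time slot 1 → {Physics, Chemistry, Econ}; time slot 2 → {Algebra, Art}; time slot 3 → {Biology, Logic, Civics}; time slot 4 → {Calculus, History}; time slot 5 → {Geology}. Each listed conflict is separated.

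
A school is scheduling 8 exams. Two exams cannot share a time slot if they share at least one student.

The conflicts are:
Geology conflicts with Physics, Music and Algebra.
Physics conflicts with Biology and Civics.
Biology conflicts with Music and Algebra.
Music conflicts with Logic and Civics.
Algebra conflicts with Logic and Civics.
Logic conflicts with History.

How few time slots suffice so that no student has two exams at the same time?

2

Music and Civics conflict, so at least 2 time slots are needed.
2 time slots suffice: time slot 1 → {Physics, Music, Algebra, History}; time slot 2 → {Geology, Biology, Logic, Civics}. Every pair that conflicts lands in different time slots.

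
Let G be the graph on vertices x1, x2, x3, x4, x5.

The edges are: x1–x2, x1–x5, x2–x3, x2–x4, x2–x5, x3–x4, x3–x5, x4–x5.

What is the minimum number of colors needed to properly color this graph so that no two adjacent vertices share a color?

x2, x3, x4, x5 are mutually adjacent (a clique of size 4), so at least 4 colors are needed.
4 colors suffice: color 1 → {x2}; color 2 → {x5}; color 3 → {x1, x3}; color 4 → {x4}. Every edge joins two different colors.

4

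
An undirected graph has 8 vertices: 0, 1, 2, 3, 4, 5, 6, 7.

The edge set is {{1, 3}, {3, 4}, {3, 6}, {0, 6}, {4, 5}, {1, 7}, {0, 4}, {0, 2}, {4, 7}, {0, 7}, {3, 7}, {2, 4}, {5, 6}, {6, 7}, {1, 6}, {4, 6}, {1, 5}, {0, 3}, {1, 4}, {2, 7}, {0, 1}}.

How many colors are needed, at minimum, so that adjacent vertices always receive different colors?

6

0, 1, 3, 4, 6, 7 are mutually adjacent (a clique of size 6), so at least 6 colors are needed.
6 colors suffice: color red → {4}; color blue → {5, 7}; color green → {2, 6}; color yellow → {1}; color purple → {0}; color orange → {3}. No two adjacent vertices share a color.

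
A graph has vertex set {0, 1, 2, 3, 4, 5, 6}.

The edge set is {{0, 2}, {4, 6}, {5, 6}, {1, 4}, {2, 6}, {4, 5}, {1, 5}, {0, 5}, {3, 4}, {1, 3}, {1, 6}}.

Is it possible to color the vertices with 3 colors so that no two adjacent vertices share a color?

No

1, 4, 5, 6 are pairwise adjacent (a clique of size 4), so at least 4 colors are needed.
So 3 colors are not enough.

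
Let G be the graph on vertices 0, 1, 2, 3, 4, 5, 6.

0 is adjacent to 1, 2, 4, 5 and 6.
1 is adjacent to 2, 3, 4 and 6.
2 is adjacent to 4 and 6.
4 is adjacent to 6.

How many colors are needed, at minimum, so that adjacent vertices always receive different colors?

5

0, 1, 2, 4, 6 are mutually adjacent (a clique of size 5), so at least 5 colors are needed.
5 colors suffice: color a → {0, 3}; color b → {1, 5}; color c → {4}; color d → {6}; color e → {2}. Every edge joins two different colors.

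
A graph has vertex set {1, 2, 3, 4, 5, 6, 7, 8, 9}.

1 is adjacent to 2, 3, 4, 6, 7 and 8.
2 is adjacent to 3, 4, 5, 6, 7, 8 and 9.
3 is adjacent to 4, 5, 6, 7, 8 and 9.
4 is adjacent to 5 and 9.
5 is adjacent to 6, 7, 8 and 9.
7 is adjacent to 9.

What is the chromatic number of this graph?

2, 3, 4, 5, 9 are pairwise adjacent (a clique of size 5), so at least 5 colors are needed.
5 colors suffice: color a → {2}; color b → {3}; color c → {1, 5}; color d → {6, 8, 9}; color e → {4, 7}. No two adjacent vertices share a color.

5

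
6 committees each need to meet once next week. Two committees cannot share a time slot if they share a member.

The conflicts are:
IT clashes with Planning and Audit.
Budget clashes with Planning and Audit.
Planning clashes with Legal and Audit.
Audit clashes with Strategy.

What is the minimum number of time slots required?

3

Budget, Planning, Audit all conflict with each other, so at least 3 time slots are needed.
Using 3 time slots: IT=3, Budget=3, Planning=1, Legal=2, Audit=2, Strategy=1. Each listed conflict is separated.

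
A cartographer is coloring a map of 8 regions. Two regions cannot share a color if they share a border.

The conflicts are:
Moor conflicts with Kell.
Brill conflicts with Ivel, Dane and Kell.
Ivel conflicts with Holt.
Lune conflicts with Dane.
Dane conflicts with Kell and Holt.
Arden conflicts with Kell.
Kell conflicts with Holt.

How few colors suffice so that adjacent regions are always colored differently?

3

Brill, Dane, Kell all conflict with each other, so at least 3 colors are needed.
3 colors suffice: Moor=2, Brill=3, Ivel=1, Lune=1, Dane=2, Arden=2, Kell=1, Holt=3. Every pair that conflicts lands in different colors.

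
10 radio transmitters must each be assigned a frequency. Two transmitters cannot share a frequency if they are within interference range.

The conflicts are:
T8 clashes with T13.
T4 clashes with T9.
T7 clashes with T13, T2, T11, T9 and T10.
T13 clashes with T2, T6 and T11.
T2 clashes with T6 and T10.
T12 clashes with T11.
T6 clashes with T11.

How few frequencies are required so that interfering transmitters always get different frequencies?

T13, T2, T6 pairwise conflict, so at least 3 frequencies are needed.
3 frequencies suffice: frequency 1 → {T13, T12, T9, T10}; frequency 2 → {T8, T4, T7, T6}; frequency 3 → {T2, T11}. No two conflicting transmitters share a frequency.

3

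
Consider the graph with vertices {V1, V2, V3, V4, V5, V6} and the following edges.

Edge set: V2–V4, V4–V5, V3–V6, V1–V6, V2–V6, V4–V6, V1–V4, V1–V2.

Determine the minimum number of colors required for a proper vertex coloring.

V1, V2, V4, V6 are mutually adjacent (a clique of size 4), so at least 4 colors are needed.
4 colors suffice: V1=3, V2=4, V3=1, V4=1, V5=2, V6=2. Every edge joins two different colors.

4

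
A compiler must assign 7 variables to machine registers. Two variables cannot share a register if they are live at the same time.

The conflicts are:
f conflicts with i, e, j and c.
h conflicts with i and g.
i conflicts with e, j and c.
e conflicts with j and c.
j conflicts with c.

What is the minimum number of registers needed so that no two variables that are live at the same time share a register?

f, i, e, j, c are mutually in conflict, so at least 5 registers are needed.
5 registers suffice: register 1 → {i, g}; register 2 → {f, h}; register 3 → {c}; register 4 → {j}; register 5 → {e}. Every pair that conflicts lands in different registers.

5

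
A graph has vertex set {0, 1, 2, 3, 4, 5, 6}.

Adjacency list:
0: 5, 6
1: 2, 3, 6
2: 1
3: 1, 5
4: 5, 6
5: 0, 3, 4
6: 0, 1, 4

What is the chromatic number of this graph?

The cycle 6-4-5-3-1-6 has odd length 5, so it cannot be 2-colored; at least 3 colors are needed.
A valid assignment using 3 colors: 0=b, 1=b, 2=a, 3=c, 4=b, 5=a, 6=a. Each edge has distinct colors on its endpoints.

3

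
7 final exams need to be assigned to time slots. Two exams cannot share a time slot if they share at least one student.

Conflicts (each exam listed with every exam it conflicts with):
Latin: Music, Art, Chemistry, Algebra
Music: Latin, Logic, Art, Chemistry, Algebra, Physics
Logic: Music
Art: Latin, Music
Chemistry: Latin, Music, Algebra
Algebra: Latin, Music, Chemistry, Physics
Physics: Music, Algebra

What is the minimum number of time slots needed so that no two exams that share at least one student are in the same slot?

Latin, Music, Chemistry, Algebra pairwise conflict, so at least 4 time slots are needed.
4 time slots suffice: time slot 1 → {Music}; time slot 2 → {Logic, Art, Algebra}; time slot 3 → {Latin, Physics}; time slot 4 → {Chemistry}. No two conflicting exams share a time slot.

4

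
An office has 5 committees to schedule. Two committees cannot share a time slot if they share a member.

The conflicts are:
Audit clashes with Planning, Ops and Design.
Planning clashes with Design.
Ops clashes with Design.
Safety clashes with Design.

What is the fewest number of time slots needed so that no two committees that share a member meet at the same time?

Audit, Ops, Design are mutually in conflict, so at least 3 time slots are needed.
3 time slots suffice: time slot 1 → {Design}; time slot 2 → {Audit, Safety}; time slot 3 → {Planning, Ops}. Every pair that conflicts lands in different time slots.

3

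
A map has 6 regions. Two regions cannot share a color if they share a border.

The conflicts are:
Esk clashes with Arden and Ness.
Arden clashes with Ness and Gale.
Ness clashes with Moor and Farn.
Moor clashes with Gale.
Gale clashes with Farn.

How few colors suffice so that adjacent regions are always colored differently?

3

Esk, Arden, Ness are mutually in conflict, so at least 3 colors are needed.
3 colors suffice: color 1 → {Ness, Gale}; color 2 → {Arden, Moor, Farn}; color 3 → {Esk}. Each listed conflict is separated.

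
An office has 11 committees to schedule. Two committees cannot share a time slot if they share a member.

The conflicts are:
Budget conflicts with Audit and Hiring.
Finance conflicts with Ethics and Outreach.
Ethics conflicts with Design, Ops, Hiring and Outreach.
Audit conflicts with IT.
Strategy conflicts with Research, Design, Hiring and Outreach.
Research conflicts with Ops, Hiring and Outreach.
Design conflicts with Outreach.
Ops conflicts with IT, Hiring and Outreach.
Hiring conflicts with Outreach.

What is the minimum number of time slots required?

Strategy, Research, Hiring, Outreach pairwise conflict, so at least 4 time slots are needed.
4 time slots suffice: time slot 1 → {Budget, IT, Outreach}; time slot 2 → {Finance, Audit, Design, Hiring}; time slot 3 → {Ethics, Research}; time slot 4 → {Strategy, Ops}. Every pair that conflicts lands in different time slots.

4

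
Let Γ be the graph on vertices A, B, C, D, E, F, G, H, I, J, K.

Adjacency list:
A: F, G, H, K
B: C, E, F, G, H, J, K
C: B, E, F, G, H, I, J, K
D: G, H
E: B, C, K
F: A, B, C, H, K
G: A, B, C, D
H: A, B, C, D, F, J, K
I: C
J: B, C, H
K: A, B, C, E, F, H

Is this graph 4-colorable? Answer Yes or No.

B, C, F, H, K are pairwise adjacent (a clique of size 5), so at least 5 colors are needed.
So 4 colors are not enough.

No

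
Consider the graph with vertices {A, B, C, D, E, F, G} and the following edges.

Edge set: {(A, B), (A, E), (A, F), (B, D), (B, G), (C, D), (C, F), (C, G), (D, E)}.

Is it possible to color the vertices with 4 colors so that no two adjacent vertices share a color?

The chromatic number is 3. The cycle F-C-G-B-A-F has odd length 5, so it cannot be 2-colored; at least 3 colors are needed.
3 colors suffice: color 1 → {A, D, G}; color 2 → {B, C, E}; color 3 → {F}.
Since 4 ≥ 3, a proper 4-coloring certainly exists.

Yes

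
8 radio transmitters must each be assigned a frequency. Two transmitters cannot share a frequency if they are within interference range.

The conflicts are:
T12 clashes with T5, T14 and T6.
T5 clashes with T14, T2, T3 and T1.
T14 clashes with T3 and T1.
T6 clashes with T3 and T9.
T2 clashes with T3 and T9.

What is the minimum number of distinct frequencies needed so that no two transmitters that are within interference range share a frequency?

3

T5, T14, T1 pairwise conflict, so at least 3 frequencies are needed.
Using 3 frequencies: T12=3, T5=1, T14=2, T6=1, T2=2, T3=3, T1=3, T9=3. Every pair that conflicts lands in different frequencies.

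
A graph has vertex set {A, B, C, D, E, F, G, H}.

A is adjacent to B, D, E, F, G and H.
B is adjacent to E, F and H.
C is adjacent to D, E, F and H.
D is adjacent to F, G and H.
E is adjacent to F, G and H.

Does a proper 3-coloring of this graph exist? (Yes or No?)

A, B, E, F are mutually adjacent (a clique of size 4), so at least 4 colors are needed.
So 3 colors are not enough.

No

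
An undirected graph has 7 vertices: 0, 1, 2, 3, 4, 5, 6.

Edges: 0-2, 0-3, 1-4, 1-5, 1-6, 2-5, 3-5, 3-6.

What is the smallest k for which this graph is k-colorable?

2

2 and 5 are adjacent, so at least 2 colors are needed.
2 colors suffice: color a → {0, 4, 5, 6}; color b → {1, 2, 3}. No two adjacent vertices share a color.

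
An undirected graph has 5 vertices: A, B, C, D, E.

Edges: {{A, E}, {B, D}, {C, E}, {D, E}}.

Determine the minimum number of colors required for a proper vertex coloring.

2

A and E are adjacent, so at least 2 colors are needed.
2 colors suffice: color 1 → {B, E}; color 2 → {A, C, D}. Every edge joins two different colors.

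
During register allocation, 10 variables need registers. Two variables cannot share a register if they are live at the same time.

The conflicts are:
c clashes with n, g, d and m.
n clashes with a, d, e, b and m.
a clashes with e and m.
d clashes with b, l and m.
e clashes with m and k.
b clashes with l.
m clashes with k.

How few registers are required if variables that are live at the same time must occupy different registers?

n, a, e, m pairwise conflict, so at least 4 registers are needed.
4 registers suffice: register 1 → {g, b, m}; register 2 → {n, l, k}; register 3 → {d, e}; register 4 → {c, a}. No two conflicting variables share a register.

4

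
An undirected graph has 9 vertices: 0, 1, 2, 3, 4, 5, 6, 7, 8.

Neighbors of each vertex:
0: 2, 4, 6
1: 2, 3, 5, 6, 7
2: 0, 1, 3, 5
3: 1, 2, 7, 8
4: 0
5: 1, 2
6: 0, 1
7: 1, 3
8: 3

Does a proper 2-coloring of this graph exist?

1, 2, 3 are mutually adjacent, so at least 3 colors are needed.
So 2 colors are not enough.

No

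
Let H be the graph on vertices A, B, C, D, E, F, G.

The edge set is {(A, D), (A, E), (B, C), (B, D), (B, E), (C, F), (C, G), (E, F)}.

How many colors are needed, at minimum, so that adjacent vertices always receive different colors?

B and D are adjacent, so at least 2 colors are needed.
One proper 2-coloring: A=1, B=1, C=2, D=2, E=2, F=1, G=1. Each edge has distinct colors on its endpoints.

2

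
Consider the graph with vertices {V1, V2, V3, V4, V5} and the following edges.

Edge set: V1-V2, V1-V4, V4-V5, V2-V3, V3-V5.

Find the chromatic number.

The cycle V4-V5-V3-V2-V1-V4 has odd length 5, so it cannot be 2-colored; at least 3 colors are needed.
3 colors suffice: color 1 → {V1, V3}; color 2 → {V2, V5}; color 3 → {V4}. Each edge has distinct colors on its endpoints.

3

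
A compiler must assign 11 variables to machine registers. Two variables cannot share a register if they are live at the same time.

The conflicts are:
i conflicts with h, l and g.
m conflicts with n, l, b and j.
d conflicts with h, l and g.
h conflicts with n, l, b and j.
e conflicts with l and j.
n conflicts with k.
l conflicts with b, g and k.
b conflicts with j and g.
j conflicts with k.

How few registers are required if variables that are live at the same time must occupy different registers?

3

d, h, l all conflict with each other, so at least 3 registers are needed.
Using 3 registers: i=3, m=2, d=3, h=2, e=2, n=1, l=1, b=3, j=1, g=2, k=2. Each listed conflict is separated.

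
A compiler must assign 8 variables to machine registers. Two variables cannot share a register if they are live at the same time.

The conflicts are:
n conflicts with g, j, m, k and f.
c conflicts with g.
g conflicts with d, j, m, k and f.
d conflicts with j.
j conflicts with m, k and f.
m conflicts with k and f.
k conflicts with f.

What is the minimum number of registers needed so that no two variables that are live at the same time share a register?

6

n, g, j, m, k, f pairwise conflict, so at least 6 registers are needed.
6 registers suffice: n=5, c=2, g=1, d=3, j=2, m=3, k=6, f=4. No two conflicting variables share a register.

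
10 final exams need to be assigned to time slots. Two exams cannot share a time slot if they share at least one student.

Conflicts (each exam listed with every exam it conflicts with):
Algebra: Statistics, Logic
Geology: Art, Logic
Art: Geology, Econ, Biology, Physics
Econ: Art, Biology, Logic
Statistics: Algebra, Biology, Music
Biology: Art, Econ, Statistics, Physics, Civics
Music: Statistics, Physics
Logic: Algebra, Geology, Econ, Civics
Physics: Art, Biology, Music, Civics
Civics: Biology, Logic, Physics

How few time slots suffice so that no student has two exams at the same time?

Art, Econ, Biology are mutually in conflict, so at least 3 time slots are needed.
3 time slots suffice: time slot 1 → {Biology, Music, Logic}; time slot 2 → {Art, Statistics, Civics}; time slot 3 → {Algebra, Geology, Econ, Physics}. No two conflicting exams share a time slot.

3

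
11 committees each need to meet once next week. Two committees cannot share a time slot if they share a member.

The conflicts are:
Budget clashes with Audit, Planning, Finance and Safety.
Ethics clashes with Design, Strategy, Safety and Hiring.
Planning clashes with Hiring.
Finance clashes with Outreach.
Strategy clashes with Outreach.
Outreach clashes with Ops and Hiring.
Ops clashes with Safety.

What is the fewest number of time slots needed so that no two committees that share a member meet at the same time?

The cycle Budget-Planning-Hiring-Ethics-Safety-Budget has odd length 5, so it cannot be 2-colored; at least 3 time slots are needed.
A valid assignment using 3 time slots: Budget=1, Audit=2, Ethics=1, Design=2, Planning=3, Finance=2, Strategy=2, Outreach=1, Ops=3, Safety=2, Hiring=2. No two conflicting committees share a time slot.

3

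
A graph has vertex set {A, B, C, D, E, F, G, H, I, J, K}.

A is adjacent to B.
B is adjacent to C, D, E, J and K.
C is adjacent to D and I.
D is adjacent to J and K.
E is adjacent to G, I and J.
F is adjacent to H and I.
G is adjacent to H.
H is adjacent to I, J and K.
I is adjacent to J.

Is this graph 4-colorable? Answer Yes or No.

The chromatic number is 3. F, H, I are mutually adjacent, so at least 3 colors are needed.
3 colors suffice: color 1 → {B, G, I}; color 2 → {A, D, E, H}; color 3 → {C, F, J, K}.
Since 4 ≥ 3, a proper 4-coloring certainly exists.

Yes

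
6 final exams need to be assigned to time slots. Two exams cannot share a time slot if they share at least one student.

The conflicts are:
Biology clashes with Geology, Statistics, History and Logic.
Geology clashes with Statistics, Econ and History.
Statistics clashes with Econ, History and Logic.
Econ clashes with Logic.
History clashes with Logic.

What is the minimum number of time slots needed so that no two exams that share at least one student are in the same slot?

4

Biology, Statistics, History, Logic all conflict with each other, so at least 4 time slots are needed.
A valid assignment using 4 time slots: Biology=2, Geology=3, Statistics=1, Econ=2, History=4, Logic=3. Each listed conflict is separated.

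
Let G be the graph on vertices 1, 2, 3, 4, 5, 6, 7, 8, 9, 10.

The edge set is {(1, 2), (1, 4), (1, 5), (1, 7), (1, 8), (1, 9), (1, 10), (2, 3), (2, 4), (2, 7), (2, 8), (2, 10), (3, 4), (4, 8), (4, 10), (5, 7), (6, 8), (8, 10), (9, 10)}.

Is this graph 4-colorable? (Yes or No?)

No

1, 2, 4, 8, 10 are mutually adjacent (a clique of size 5), so at least 5 colors are needed.
So 4 colors are not enough.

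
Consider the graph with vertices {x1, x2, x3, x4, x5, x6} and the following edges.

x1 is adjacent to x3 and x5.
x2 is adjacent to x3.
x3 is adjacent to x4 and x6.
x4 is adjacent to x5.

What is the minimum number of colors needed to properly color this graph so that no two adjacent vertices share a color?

x3 and x6 are adjacent, so at least 2 colors are needed.
A valid assignment using 2 colors: x1=2, x2=2, x3=1, x4=2, x5=1, x6=2. Each edge has distinct colors on its endpoints.

2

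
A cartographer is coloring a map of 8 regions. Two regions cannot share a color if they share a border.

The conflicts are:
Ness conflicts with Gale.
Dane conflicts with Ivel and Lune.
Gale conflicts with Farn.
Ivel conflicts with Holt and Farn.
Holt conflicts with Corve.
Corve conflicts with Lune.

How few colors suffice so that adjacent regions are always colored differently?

3

The cycle Lune-Dane-Ivel-Holt-Corve-Lune has odd length 5, so it cannot be 2-colored; at least 3 colors are needed.
One proper 3-coloring: Ness=2, Dane=2, Gale=1, Ivel=1, Holt=2, Corve=3, Lune=1, Farn=2. No two conflicting regions share a color.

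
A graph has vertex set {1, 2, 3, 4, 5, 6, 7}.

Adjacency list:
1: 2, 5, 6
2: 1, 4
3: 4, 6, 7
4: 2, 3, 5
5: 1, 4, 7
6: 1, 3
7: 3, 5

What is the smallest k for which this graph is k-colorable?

The cycle 5-7-3-6-1-5 has odd length 5, so it cannot be 2-colored; at least 3 colors are needed.
3 colors suffice: color a → {1, 3}; color b → {2, 5, 6}; color c → {4, 7}. Each edge has distinct colors on its endpoints.

3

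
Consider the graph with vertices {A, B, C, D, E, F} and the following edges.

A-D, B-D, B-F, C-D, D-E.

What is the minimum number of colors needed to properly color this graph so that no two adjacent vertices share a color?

B and F are adjacent, so at least 2 colors are needed.
A valid assignment using 2 colors: A=blue, B=blue, C=blue, D=red, E=blue, F=red. Every edge joins two different colors.

2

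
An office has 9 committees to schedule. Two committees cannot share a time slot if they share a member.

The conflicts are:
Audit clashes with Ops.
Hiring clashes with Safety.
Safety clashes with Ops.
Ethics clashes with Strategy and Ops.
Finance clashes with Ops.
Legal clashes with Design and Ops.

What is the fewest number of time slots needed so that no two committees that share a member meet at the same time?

2

Legal and Design conflict, so at least 2 time slots are needed.
2 time slots suffice: time slot 1 → {Hiring, Strategy, Design, Ops}; time slot 2 → {Audit, Safety, Ethics, Finance, Legal}. Every pair that conflicts lands in different time slots.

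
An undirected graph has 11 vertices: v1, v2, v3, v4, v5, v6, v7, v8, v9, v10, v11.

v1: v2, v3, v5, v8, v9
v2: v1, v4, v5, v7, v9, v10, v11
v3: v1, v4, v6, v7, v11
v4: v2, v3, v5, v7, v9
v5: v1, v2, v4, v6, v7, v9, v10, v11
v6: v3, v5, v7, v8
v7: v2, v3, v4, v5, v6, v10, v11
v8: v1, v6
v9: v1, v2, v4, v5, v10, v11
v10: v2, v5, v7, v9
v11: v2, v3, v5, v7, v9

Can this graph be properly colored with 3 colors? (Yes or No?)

v2, v5, v7, v10 form a clique, so at least 4 colors are needed.
So 3 colors are not enough.

No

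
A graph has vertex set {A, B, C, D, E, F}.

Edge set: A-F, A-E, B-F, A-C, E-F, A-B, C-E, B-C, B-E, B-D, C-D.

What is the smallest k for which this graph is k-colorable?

4

A, B, E, F are pairwise adjacent (a clique of size 4), so at least 4 colors are needed.
A valid assignment using 4 colors: A=green, B=red, C=yellow, D=blue, E=blue, F=yellow. No two adjacent vertices share a color.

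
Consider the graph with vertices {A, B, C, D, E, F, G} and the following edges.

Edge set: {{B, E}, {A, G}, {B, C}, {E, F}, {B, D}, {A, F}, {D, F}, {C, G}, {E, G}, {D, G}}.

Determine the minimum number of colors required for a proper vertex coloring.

2

A and F are adjacent, so at least 2 colors are needed.
2 colors suffice: color 1 → {B, F, G}; color 2 → {A, C, D, E}. Each edge has distinct colors on its endpoints.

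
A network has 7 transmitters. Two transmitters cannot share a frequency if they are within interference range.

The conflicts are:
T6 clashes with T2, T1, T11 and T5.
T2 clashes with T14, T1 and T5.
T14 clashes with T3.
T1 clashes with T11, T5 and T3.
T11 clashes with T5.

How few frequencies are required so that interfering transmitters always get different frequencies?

T6, T2, T1, T5 all conflict with each other, so at least 4 frequencies are needed.
4 frequencies suffice: frequency 1 → {T14, T1}; frequency 2 → {T2, T11, T3}; frequency 3 → {T5}; frequency 4 → {T6}. Each listed conflict is separated.

4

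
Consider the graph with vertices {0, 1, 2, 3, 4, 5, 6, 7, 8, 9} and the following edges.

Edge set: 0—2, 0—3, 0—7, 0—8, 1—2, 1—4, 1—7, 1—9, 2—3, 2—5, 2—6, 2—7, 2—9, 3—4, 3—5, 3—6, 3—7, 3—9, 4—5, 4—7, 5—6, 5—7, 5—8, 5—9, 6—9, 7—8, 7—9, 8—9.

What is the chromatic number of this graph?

2, 3, 5, 6, 9 are mutually adjacent (a clique of size 5), so at least 5 colors are needed.
5 colors suffice: 0=green, 1=green, 2=blue, 3=purple, 4=blue, 5=green, 6=red, 7=red, 8=blue, 9=yellow. No two adjacent vertices share a color.

5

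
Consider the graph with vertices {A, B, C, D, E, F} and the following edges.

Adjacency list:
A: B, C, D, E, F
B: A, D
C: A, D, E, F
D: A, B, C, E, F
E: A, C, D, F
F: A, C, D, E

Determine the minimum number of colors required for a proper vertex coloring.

A, C, D, E, F are mutually adjacent (a clique of size 5), so at least 5 colors are needed.
One proper 5-coloring: A=1, B=3, C=3, D=2, E=5, F=4. No two adjacent vertices share a color.

5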